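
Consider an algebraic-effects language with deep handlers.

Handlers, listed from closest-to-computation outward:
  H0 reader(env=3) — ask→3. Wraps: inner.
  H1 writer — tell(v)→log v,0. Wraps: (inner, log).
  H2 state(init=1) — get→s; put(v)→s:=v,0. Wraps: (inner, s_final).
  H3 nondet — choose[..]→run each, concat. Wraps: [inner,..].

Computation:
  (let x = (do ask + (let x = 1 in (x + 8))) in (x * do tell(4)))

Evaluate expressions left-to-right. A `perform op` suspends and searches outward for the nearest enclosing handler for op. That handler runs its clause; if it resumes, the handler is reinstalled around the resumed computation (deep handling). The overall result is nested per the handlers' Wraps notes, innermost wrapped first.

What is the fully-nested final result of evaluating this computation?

Answer: [((0, (4)), 1)]

Step-by-step:
ask @ H0 ⇒ 3
tell(4) @ H1 ⇒ log+=4
H0 returns 0
H1 returns (0, (4))
H2 returns ((0, (4)), 1)
H3 returns [((0, (4)), 1)]
= [((0, (4)), 1)]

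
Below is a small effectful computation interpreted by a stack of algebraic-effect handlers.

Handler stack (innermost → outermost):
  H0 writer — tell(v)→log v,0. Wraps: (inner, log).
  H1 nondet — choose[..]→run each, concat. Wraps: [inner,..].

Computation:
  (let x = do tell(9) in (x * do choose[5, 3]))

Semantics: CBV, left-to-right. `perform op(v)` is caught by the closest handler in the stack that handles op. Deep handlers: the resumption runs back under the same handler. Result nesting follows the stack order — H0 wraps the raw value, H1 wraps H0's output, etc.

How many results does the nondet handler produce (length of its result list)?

Evaluation trace:
tell(9) @ H0 ⇒ log+=9
choose[5, 3] @ H1
  branch[0] choose=5:
    H0 returns (0, (9))
    H1 returns [(0, (9))]
  branch[1] choose=3:
    H0 returns (0, (9))
    H1 returns [(0, (9))]
= [(0, (9)), (0, (9))]

Answer: 2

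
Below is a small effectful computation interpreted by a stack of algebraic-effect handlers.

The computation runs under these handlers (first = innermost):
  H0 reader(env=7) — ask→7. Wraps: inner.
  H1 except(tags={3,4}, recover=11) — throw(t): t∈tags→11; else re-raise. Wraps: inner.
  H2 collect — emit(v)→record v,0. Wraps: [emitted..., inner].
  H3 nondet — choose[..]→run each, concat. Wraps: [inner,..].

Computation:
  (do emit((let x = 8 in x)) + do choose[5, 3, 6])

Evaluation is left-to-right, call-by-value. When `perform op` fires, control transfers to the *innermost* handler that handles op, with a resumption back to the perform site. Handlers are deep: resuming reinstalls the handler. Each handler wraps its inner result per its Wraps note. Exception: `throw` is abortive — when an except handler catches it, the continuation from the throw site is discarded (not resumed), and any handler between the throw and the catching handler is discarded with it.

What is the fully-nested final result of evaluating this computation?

Answer: [[8, 5], [8, 3], [8, 6]]

Evaluation trace:
emit(8) @ H2 ⇒ out+=8
choose[5, 3, 6] @ H3
  branch[0] choose=5:
    H0 returns 5
    H1 returns 5
    H2 returns [8, 5]
    H3 returns [[8, 5]]
  branch[1] choose=3:
    H0 returns 3
    H1 returns 3
    H2 returns [8, 3]
    H3 returns [[8, 3]]
  branch[2] choose=6:
    H0 returns 6
    H1 returns 6
    H2 returns [8, 6]
    H3 returns [[8, 6]]
= [[8, 5], [8, 3], [8, 6]]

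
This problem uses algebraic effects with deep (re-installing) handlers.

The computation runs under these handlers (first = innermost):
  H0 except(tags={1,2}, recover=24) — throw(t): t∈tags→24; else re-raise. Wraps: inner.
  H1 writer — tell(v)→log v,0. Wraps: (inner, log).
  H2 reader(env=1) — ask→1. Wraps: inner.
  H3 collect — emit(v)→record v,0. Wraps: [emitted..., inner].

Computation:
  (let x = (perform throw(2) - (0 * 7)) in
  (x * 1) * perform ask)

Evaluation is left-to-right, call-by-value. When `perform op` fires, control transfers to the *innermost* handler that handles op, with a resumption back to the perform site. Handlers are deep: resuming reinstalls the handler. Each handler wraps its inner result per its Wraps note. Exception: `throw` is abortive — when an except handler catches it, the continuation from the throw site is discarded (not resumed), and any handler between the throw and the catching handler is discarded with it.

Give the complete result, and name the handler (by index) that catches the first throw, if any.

Evaluation trace:
throw(2) @ H0 caught ⇒ 24
H1 returns (24, ())
H2 returns (24, ())
H3 returns [(24, ())]
= [(24, ())]

Answer: [(24, ())] ; first throw caught by: H0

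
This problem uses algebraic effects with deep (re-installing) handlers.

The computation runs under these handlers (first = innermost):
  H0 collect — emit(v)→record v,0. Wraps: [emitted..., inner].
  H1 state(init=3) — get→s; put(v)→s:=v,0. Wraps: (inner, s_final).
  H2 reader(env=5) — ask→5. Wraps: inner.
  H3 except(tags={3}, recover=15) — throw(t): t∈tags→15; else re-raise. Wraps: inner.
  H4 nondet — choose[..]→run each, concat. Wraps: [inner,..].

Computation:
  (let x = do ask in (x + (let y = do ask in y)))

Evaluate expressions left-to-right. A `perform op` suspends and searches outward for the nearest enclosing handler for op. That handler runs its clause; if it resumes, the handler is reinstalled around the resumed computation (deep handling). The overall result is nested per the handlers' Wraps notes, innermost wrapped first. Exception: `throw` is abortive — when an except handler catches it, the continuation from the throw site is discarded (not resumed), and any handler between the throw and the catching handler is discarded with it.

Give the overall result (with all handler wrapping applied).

Working:
ask @ H2 ⇒ 5
ask @ H2 ⇒ 5
H0 returns [10]
H1 returns ([10], 3)
H2 returns ([10], 3)
H3 returns ([10], 3)
H4 returns [([10], 3)]
= [([10], 3)]

Answer: [([10], 3)]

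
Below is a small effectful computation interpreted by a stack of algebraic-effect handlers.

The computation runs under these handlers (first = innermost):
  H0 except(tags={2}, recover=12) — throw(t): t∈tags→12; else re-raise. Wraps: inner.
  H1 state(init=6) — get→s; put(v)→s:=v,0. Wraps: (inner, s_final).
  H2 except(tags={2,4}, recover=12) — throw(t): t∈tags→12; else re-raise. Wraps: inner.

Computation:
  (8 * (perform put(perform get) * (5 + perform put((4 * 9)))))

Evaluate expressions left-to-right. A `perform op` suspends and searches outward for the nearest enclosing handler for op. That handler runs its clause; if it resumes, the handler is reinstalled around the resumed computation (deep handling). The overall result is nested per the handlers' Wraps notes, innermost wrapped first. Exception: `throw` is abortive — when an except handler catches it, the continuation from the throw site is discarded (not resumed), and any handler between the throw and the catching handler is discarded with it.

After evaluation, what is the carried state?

Answer: 36

Evaluation trace:
get @ H1 ⇒ 6
put(6) @ H1 ⇒ s:=6
put(36) @ H1 ⇒ s:=36
H0 returns 0
H1 returns (0, 36)
H2 returns (0, 36)
= (0, 36)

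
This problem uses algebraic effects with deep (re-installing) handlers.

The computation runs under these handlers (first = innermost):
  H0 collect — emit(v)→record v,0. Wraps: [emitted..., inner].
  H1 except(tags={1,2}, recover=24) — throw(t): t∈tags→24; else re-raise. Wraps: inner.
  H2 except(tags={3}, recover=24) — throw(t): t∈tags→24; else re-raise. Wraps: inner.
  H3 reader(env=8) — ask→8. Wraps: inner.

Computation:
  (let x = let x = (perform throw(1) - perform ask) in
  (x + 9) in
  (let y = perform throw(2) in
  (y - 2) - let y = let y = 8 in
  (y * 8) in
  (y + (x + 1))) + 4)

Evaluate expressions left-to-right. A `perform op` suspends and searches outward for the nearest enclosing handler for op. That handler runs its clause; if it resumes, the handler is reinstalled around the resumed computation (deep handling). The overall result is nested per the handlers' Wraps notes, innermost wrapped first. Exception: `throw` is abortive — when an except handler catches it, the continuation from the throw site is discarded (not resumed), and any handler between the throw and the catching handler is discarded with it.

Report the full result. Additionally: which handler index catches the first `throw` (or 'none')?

Answer: 24 ; first throw caught by: H1

Evaluation trace:
throw(1) @ H1 caught ⇒ 24
H2 returns 24
H3 returns 24
= 24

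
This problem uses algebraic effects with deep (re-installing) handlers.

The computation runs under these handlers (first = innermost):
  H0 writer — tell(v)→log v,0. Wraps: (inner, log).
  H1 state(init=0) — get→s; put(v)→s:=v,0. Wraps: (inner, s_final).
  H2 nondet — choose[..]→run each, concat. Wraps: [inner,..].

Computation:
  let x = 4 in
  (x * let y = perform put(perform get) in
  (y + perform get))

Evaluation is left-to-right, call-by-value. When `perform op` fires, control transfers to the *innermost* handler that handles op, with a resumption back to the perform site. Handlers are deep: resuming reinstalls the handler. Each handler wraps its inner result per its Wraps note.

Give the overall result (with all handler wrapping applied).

Answer: [((0, ()), 0)]

Working:
get @ H1 ⇒ 0
put(0) @ H1 ⇒ s:=0
get @ H1 ⇒ 0
H0 returns (0, ())
H1 returns ((0, ()), 0)
H2 returns [((0, ()), 0)]
= [((0, ()), 0)]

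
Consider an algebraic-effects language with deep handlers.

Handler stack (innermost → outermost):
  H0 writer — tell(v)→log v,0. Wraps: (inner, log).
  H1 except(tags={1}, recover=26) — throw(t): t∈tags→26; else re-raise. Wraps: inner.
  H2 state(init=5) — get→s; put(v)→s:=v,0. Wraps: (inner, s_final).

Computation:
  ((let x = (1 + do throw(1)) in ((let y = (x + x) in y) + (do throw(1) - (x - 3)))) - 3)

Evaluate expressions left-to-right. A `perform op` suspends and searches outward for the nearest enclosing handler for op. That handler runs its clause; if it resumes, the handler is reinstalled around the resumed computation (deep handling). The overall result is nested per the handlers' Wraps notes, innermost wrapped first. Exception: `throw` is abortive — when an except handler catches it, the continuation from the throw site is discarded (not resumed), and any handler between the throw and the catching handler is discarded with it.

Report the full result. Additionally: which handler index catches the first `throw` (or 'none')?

Working:
throw(1) @ H1 caught ⇒ 26
H2 returns (26, 5)
= (26, 5)

Answer: (26, 5) ; first throw caught by: H1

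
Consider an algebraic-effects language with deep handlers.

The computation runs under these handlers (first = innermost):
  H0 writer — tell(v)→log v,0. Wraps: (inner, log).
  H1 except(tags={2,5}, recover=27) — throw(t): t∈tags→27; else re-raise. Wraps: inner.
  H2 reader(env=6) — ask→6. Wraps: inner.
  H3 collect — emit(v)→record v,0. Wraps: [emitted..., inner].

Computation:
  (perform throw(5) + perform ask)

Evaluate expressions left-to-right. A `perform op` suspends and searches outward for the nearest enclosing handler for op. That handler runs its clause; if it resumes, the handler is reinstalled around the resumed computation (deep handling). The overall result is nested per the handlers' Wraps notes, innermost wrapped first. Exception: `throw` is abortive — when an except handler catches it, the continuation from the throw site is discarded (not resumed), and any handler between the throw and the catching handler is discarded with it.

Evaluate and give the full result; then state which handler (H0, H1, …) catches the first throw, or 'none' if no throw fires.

Evaluation trace:
throw(5) @ H1 caught ⇒ 27
H2 returns 27
H3 returns [27]
= [27]

Answer: [27] ; first throw caught by: H1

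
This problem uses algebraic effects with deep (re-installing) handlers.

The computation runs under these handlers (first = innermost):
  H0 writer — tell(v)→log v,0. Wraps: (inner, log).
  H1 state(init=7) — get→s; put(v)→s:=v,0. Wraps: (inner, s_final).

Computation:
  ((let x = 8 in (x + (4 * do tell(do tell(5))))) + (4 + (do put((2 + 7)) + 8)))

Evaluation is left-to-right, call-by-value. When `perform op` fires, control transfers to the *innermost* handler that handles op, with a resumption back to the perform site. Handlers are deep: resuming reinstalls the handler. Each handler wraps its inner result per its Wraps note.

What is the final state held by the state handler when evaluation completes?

Evaluation trace:
tell(5) @ H0 ⇒ log+=5
tell(0) @ H0 ⇒ log+=0
put(9) @ H1 ⇒ s:=9
H0 returns (20, (5, 0))
H1 returns ((20, (5, 0)), 9)
= ((20, (5, 0)), 9)

Answer: 9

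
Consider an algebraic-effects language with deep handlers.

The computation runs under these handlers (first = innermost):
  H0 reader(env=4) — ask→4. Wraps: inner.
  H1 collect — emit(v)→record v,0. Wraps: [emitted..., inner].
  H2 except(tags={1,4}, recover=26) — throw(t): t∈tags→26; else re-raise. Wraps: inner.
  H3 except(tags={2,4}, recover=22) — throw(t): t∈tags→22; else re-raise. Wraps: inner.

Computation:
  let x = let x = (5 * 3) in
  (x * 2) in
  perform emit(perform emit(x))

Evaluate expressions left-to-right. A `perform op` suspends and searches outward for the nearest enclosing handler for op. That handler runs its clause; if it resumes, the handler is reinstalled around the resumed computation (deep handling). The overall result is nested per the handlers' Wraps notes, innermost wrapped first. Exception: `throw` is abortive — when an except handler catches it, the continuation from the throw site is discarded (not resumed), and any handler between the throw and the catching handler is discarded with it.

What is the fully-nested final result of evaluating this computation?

Answer: [30, 0, 0]

Evaluation trace:
emit(30) @ H1 ⇒ out+=30
emit(0) @ H1 ⇒ out+=0
H0 returns 0
H1 returns [30, 0, 0]
H2 returns [30, 0, 0]
H3 returns [30, 0, 0]
= [30, 0, 0]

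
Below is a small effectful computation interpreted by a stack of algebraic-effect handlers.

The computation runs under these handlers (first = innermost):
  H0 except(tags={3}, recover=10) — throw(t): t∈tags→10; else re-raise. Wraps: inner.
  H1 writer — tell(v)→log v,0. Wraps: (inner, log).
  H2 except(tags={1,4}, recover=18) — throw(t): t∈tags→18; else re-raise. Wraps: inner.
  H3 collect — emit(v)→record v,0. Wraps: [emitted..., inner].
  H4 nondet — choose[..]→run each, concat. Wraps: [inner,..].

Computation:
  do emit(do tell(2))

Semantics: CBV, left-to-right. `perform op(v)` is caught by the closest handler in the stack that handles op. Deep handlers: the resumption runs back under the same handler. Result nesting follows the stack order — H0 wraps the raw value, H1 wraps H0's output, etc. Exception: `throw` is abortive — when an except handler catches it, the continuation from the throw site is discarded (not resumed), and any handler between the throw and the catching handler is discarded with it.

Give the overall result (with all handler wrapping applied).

Answer: [[0, (0, (2))]]

Working:
tell(2) @ H1 ⇒ log+=2
emit(0) @ H3 ⇒ out+=0
H0 returns 0
H1 returns (0, (2))
H2 returns (0, (2))
H3 returns [0, (0, (2))]
H4 returns [[0, (0, (2))]]
= [[0, (0, (2))]]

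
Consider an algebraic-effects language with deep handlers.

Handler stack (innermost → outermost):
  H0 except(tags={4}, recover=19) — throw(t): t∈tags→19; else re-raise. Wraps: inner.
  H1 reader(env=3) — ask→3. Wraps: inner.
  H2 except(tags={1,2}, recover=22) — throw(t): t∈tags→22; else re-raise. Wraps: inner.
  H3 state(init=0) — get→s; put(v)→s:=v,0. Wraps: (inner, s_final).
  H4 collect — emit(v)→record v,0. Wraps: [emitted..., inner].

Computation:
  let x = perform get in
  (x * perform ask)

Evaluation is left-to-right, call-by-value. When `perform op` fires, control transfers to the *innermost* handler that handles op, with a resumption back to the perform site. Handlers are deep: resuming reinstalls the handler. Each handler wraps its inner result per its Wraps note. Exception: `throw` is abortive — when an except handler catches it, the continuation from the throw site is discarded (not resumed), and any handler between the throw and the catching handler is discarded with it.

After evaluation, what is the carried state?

Step-by-step:
get @ H3 ⇒ 0
ask @ H1 ⇒ 3
H0 returns 0
H1 returns 0
H2 returns 0
H3 returns (0, 0)
H4 returns [(0, 0)]
= [(0, 0)]

Answer: 0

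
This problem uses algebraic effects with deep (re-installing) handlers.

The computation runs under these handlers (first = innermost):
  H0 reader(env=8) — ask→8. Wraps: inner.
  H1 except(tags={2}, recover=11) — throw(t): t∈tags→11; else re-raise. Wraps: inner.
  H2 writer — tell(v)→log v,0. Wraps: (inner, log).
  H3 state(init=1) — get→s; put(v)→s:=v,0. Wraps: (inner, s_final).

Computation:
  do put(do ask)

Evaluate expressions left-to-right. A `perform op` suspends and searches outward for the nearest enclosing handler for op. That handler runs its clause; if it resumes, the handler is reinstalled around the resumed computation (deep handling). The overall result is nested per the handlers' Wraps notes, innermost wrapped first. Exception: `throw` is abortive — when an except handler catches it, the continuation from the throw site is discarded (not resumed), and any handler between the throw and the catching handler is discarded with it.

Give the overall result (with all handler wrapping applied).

Evaluation trace:
ask @ H0 ⇒ 8
put(8) @ H3 ⇒ s:=8
H0 returns 0
H1 returns 0
H2 returns (0, ())
H3 returns ((0, ()), 8)
= ((0, ()), 8)

Answer: ((0, ()), 8)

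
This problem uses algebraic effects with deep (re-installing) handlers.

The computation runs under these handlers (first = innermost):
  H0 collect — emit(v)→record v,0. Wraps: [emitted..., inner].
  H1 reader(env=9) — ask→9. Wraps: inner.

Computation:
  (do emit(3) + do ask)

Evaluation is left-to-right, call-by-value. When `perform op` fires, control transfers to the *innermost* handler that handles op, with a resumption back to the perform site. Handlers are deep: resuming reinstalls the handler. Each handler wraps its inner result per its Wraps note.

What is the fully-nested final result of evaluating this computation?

Step-by-step:
emit(3) @ H0 ⇒ out+=3
ask @ H1 ⇒ 9
H0 returns [3, 9]
H1 returns [3, 9]
= [3, 9]

Answer: [3, 9]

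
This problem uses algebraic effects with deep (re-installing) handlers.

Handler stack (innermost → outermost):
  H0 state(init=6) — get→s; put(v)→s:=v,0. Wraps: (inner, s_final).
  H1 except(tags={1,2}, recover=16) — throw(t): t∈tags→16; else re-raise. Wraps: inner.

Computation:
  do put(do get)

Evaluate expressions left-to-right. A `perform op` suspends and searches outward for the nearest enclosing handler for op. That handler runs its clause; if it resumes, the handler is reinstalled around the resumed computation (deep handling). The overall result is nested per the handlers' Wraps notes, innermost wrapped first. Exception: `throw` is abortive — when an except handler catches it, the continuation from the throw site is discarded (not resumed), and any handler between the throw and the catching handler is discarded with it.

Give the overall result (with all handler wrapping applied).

Answer: (0, 6)

Step-by-step:
get @ H0 ⇒ 6
put(6) @ H0 ⇒ s:=6
H0 returns (0, 6)
H1 returns (0, 6)
= (0, 6)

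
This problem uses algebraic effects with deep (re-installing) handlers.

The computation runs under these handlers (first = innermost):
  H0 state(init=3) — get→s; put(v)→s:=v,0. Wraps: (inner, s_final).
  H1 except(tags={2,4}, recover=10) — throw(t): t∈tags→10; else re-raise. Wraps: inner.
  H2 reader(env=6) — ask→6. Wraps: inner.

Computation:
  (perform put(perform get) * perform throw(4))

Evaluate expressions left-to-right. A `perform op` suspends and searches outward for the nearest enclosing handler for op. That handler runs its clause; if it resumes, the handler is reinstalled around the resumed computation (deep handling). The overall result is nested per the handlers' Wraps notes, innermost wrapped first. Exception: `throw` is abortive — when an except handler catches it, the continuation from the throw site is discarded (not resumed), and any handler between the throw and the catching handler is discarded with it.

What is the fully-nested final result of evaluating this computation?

Answer: 10

Evaluation trace:
get @ H0 ⇒ 3
put(3) @ H0 ⇒ s:=3
throw(4) @ H1 caught ⇒ 10
H2 returns 10
= 10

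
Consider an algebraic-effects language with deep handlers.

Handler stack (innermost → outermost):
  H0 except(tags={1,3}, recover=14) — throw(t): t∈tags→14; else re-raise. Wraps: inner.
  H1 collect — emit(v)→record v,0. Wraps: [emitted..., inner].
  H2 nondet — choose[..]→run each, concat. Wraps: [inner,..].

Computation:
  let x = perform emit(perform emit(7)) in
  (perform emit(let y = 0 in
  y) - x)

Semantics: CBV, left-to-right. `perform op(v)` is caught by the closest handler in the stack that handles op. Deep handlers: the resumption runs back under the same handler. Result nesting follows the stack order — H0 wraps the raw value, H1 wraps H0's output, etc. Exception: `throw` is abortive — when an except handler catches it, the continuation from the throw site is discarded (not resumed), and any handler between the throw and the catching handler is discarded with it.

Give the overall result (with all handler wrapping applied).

Answer: [[7, 0, 0, 0]]

Working:
emit(7) @ H1 ⇒ out+=7
emit(0) @ H1 ⇒ out+=0
emit(0) @ H1 ⇒ out+=0
H0 returns 0
H1 returns [7, 0, 0, 0]
H2 returns [[7, 0, 0, 0]]
= [[7, 0, 0, 0]]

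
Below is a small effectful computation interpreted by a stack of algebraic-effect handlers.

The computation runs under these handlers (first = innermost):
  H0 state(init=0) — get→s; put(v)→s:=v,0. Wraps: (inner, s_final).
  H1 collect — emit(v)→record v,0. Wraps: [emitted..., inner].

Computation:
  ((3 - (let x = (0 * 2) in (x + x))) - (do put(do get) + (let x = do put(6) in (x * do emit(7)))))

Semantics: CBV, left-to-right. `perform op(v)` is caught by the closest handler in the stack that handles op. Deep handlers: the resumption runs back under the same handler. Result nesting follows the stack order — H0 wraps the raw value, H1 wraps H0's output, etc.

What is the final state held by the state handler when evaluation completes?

Evaluation trace:
get @ H0 ⇒ 0
put(0) @ H0 ⇒ s:=0
put(6) @ H0 ⇒ s:=6
emit(7) @ H1 ⇒ out+=7
H0 returns (3, 6)
H1 returns [7, (3, 6)]
= [7, (3, 6)]

Answer: 6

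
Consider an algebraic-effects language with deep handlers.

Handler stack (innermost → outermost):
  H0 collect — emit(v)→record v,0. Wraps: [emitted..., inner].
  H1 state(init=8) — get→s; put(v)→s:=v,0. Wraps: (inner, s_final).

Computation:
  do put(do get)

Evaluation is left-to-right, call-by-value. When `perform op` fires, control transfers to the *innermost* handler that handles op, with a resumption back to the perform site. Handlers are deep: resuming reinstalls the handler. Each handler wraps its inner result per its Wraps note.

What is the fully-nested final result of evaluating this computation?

Working:
get @ H1 ⇒ 8
put(8) @ H1 ⇒ s:=8
H0 returns [0]
H1 returns ([0], 8)
= ([0], 8)

Answer: ([0], 8)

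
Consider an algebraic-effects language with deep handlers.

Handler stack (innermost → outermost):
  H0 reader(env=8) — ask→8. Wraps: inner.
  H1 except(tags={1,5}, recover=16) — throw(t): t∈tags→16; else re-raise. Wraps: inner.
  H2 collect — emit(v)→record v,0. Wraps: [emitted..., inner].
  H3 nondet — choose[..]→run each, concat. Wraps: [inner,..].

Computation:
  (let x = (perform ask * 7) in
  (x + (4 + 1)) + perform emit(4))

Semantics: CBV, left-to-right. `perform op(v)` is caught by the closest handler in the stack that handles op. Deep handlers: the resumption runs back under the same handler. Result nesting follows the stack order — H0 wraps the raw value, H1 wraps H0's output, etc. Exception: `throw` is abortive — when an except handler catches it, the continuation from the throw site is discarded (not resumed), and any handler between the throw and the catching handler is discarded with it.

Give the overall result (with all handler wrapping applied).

Evaluation trace:
ask @ H0 ⇒ 8
emit(4) @ H2 ⇒ out+=4
H0 returns 61
H1 returns 61
H2 returns [4, 61]
H3 returns [[4, 61]]
= [[4, 61]]

Answer: [[4, 61]]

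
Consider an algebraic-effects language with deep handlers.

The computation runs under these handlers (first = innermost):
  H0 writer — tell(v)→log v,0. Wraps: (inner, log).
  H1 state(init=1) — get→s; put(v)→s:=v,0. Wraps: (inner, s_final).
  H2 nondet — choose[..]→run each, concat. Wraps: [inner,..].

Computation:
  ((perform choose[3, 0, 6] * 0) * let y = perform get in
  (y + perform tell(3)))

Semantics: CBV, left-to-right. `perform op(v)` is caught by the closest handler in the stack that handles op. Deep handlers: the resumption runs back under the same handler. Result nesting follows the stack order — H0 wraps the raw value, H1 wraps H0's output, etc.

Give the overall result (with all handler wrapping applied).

Working:
choose[3, 0, 6] @ H2
  branch[0] choose=3:
    get @ H1 ⇒ 1
    tell(3) @ H0 ⇒ log+=3
    H0 returns (0, (3))
    H1 returns ((0, (3)), 1)
    H2 returns [((0, (3)), 1)]
  branch[1] choose=0:
    get @ H1 ⇒ 1
    tell(3) @ H0 ⇒ log+=3
    H0 returns (0, (3))
    H1 returns ((0, (3)), 1)
    H2 returns [((0, (3)), 1)]
  branch[2] choose=6:
    get @ H1 ⇒ 1
    tell(3) @ H0 ⇒ log+=3
    H0 returns (0, (3))
    H1 returns ((0, (3)), 1)
    H2 returns [((0, (3)), 1)]
= [((0, (3)), 1), ((0, (3)), 1), ((0, (3)), 1)]

Answer: [((0, (3)), 1), ((0, (3)), 1), ((0, (3)), 1)]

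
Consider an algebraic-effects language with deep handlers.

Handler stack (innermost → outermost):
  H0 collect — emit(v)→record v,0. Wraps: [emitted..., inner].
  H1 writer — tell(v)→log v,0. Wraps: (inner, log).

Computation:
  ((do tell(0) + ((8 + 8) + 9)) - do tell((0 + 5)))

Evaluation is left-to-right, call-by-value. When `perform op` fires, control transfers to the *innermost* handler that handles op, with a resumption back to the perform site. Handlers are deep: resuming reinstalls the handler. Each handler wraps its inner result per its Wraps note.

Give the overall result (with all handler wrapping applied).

Working:
tell(0) @ H1 ⇒ log+=0
tell(5) @ H1 ⇒ log+=5
H0 returns [25]
H1 returns ([25], (0, 5))
= ([25], (0, 5))

Answer: ([25], (0, 5))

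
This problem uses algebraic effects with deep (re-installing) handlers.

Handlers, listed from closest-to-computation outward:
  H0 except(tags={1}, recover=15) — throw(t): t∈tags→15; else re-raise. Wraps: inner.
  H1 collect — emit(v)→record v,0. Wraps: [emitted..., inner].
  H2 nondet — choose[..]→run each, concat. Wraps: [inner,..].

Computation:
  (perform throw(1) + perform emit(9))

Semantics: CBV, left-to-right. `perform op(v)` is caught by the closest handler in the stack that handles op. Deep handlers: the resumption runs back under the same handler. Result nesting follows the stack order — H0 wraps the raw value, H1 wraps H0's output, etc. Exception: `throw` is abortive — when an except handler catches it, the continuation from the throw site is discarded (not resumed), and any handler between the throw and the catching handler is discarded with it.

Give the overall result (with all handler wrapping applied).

Step-by-step:
throw(1) @ H0 caught ⇒ 15
H1 returns [15]
H2 returns [[15]]
= [[15]]

Answer: [[15]]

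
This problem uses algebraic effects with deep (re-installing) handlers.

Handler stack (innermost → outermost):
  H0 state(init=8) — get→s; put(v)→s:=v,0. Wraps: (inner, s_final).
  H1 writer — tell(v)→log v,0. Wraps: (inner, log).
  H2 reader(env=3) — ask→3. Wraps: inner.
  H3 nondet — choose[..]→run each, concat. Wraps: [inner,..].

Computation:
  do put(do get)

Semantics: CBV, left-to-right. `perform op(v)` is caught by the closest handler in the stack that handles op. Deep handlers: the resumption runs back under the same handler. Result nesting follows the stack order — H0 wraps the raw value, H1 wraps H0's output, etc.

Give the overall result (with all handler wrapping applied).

Answer: [((0, 8), ())]

Evaluation trace:
get @ H0 ⇒ 8
put(8) @ H0 ⇒ s:=8
H0 returns (0, 8)
H1 returns ((0, 8), ())
H2 returns ((0, 8), ())
H3 returns [((0, 8), ())]
= [((0, 8), ())]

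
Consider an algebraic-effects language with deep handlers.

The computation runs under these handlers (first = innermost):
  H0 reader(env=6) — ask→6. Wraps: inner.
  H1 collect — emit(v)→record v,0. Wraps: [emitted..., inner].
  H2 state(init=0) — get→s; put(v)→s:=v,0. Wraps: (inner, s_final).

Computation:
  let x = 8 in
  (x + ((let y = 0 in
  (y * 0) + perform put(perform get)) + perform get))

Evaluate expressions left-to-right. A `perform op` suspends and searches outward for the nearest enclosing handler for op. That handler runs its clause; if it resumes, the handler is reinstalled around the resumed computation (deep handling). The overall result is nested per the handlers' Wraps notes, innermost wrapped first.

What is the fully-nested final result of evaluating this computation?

Answer: ([8], 0)

Working:
get @ H2 ⇒ 0
put(0) @ H2 ⇒ s:=0
get @ H2 ⇒ 0
H0 returns 8
H1 returns [8]
H2 returns ([8], 0)
= ([8], 0)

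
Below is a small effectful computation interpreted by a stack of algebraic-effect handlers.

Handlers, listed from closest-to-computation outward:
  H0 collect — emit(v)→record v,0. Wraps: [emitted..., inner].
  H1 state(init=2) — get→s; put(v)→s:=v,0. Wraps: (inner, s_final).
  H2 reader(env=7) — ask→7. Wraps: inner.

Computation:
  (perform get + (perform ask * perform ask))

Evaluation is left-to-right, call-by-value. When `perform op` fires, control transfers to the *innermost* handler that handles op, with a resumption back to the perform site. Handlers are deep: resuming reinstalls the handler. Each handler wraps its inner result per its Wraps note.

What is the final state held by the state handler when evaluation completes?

Step-by-step:
get @ H1 ⇒ 2
ask @ H2 ⇒ 7
ask @ H2 ⇒ 7
H0 returns [51]
H1 returns ([51], 2)
H2 returns ([51], 2)
= ([51], 2)

Answer: 2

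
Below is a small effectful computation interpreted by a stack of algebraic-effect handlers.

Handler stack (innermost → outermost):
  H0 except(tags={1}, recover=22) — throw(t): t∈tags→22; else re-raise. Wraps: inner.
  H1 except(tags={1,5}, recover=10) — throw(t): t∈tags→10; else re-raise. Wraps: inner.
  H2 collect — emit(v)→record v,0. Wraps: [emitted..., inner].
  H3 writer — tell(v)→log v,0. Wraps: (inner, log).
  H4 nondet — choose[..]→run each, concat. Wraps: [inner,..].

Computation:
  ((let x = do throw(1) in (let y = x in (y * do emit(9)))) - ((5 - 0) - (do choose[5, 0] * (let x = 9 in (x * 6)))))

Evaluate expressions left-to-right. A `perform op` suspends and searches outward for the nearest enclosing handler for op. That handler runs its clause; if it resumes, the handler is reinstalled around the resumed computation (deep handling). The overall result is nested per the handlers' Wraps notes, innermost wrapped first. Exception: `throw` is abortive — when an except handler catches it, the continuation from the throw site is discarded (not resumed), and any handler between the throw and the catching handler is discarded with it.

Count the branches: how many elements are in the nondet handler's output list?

Answer: 1

Step-by-step:
throw(1) @ H0 caught ⇒ 22
H1 returns 22
H2 returns [22]
H3 returns ([22], ())
H4 returns [([22], ())]
= [([22], ())]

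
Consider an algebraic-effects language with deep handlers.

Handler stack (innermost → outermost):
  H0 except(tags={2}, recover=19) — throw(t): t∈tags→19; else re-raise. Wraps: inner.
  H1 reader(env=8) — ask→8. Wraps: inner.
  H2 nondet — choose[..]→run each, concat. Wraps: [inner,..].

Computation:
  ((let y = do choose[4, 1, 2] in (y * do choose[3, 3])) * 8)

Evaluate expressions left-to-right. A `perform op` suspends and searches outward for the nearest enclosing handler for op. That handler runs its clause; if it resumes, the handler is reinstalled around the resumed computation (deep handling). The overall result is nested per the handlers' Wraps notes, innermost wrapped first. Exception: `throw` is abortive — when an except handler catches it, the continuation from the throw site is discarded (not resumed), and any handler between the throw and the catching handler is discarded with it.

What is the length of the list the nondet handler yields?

Answer: 6

Step-by-step:
choose[4, 1, 2] @ H2
  branch[0] choose=4:
    choose[3, 3] @ H2
      branch[0] choose=3:
        H0 returns 96
        H1 returns 96
        H2 returns [96]
      branch[1] choose=3:
        H0 returns 96
        H1 returns 96
        H2 returns [96]
  branch[1] choose=1:
    choose[3, 3] @ H2
      branch[0] choose=3:
        H0 returns 24
        H1 returns 24
        H2 returns [24]
      branch[1] choose=3:
        H0 returns 24
        H1 returns 24
        H2 returns [24]
  branch[2] choose=2:
    choose[3, 3] @ H2
      branch[0] choose=3:
        H0 returns 48
        H1 returns 48
        H2 returns [48]
      branch[1] choose=3:
        H0 returns 48
        H1 returns 48
        H2 returns [48]
= [96, 96, 24, 24, 48, 48]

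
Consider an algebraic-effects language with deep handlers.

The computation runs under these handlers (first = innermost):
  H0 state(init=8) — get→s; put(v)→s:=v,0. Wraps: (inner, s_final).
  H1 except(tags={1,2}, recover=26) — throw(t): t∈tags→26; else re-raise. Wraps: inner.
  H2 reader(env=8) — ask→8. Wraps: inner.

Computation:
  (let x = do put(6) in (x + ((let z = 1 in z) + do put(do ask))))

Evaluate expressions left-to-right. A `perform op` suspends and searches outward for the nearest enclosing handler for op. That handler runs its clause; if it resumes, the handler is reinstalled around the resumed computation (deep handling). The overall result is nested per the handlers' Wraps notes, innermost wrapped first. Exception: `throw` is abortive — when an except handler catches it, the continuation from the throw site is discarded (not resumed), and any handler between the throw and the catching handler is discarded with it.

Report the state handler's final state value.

Evaluation trace:
put(6) @ H0 ⇒ s:=6
ask @ H2 ⇒ 8
put(8) @ H0 ⇒ s:=8
H0 returns (1, 8)
H1 returns (1, 8)
H2 returns (1, 8)
= (1, 8)

Answer: 8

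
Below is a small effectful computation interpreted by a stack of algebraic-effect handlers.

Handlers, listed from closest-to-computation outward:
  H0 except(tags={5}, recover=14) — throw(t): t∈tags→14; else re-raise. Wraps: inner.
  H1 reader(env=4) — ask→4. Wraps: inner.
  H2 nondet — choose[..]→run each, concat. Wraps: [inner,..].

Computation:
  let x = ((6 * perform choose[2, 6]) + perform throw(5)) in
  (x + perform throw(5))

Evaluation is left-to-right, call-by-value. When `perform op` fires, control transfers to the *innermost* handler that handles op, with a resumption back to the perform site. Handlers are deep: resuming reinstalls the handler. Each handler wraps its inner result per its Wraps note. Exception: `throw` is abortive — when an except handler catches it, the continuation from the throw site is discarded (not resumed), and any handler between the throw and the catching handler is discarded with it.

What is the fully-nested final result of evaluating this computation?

Answer: [14, 14]

Working:
choose[2, 6] @ H2
  branch[0] choose=2:
    throw(5) @ H0 caught ⇒ 14
    H1 returns 14
    H2 returns [14]
  branch[1] choose=6:
    throw(5) @ H0 caught ⇒ 14
    H1 returns 14
    H2 returns [14]
= [14, 14]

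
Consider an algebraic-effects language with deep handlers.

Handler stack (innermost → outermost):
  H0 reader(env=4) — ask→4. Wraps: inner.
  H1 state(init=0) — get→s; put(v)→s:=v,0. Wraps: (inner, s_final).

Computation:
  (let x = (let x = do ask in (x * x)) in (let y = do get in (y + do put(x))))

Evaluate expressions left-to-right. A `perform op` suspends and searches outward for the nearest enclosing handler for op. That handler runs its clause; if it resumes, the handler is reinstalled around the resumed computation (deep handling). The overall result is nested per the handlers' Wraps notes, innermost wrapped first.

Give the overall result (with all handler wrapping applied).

Step-by-step:
ask @ H0 ⇒ 4
get @ H1 ⇒ 0
put(16) @ H1 ⇒ s:=16
H0 returns 0
H1 returns (0, 16)
= (0, 16)

Answer: (0, 16)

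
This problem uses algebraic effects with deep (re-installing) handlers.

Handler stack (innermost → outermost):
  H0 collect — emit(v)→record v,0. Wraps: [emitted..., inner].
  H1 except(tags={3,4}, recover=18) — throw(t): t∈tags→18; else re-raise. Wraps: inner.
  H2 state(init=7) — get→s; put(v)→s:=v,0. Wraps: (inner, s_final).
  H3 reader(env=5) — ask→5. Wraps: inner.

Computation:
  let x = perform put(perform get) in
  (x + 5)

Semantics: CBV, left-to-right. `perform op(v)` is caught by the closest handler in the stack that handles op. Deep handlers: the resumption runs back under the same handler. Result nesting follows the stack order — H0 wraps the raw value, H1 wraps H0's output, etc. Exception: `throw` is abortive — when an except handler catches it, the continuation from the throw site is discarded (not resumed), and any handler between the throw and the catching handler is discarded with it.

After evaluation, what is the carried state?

Answer: 7

Working:
get @ H2 ⇒ 7
put(7) @ H2 ⇒ s:=7
H0 returns [5]
H1 returns [5]
H2 returns ([5], 7)
H3 returns ([5], 7)
= ([5], 7)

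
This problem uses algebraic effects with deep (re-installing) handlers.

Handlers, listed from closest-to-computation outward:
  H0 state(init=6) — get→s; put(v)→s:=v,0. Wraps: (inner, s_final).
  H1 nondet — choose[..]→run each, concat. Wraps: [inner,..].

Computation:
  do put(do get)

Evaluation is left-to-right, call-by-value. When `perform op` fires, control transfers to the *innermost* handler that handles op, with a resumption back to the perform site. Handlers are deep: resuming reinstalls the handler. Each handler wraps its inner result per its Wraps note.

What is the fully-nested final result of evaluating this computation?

Answer: [(0, 6)]

Step-by-step:
get @ H0 ⇒ 6
put(6) @ H0 ⇒ s:=6
H0 returns (0, 6)
H1 returns [(0, 6)]
= [(0, 6)]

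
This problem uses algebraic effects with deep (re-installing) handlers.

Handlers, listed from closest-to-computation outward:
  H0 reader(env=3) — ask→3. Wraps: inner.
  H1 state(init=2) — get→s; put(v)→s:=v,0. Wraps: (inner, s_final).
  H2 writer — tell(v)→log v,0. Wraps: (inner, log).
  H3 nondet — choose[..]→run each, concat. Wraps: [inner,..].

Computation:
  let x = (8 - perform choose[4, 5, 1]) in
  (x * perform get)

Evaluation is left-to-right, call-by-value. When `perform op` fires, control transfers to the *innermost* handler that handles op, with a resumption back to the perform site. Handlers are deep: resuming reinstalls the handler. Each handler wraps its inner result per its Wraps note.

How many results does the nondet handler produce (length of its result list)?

Answer: 3

Step-by-step:
choose[4, 5, 1] @ H3
  branch[0] choose=4:
    get @ H1 ⇒ 2
    H0 returns 8
    H1 returns (8, 2)
    H2 returns ((8, 2), ())
    H3 returns [((8, 2), ())]
  branch[1] choose=5:
    get @ H1 ⇒ 2
    H0 returns 6
    H1 returns (6, 2)
    H2 returns ((6, 2), ())
    H3 returns [((6, 2), ())]
  branch[2] choose=1:
    get @ H1 ⇒ 2
    H0 returns 14
    H1 returns (14, 2)
    H2 returns ((14, 2), ())
    H3 returns [((14, 2), ())]
= [((8, 2), ()), ((6, 2), ()), ((14, 2), ())]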